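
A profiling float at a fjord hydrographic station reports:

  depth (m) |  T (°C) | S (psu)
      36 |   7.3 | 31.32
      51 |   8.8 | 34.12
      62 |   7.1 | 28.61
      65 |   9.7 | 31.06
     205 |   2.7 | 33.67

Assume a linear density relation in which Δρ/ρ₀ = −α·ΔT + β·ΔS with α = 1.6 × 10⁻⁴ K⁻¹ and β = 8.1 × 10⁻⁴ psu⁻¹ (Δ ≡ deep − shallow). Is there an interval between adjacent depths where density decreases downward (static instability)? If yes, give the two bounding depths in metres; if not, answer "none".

51–62 m

Evaluate Δρ/ρ₀ = −αΔT + βΔS across each adjacent pair:
  36–51 m: −αΔT+βΔS = −(1.6 × 10⁻⁴)(+1.5)+(8.1 × 10⁻⁴)(+2.80) = 2.0 × 10⁻³ → stable
  51–62 m: −αΔT+βΔS = −(1.6 × 10⁻⁴)(-1.7)+(8.1 × 10⁻⁴)(-5.51) = -4.2 × 10⁻³ → UNSTABLE
  62–65 m: −αΔT+βΔS = −(1.6 × 10⁻⁴)(+2.6)+(8.1 × 10⁻⁴)(+2.45) = 1.6 × 10⁻³ → stable
  65–205 m: −αΔT+βΔS = −(1.6 × 10⁻⁴)(-7.0)+(8.1 × 10⁻⁴)(+2.61) = 3.2 × 10⁻³ → stable
The 51–62 m interval has Δρ < 0: lighter water underlies denser water.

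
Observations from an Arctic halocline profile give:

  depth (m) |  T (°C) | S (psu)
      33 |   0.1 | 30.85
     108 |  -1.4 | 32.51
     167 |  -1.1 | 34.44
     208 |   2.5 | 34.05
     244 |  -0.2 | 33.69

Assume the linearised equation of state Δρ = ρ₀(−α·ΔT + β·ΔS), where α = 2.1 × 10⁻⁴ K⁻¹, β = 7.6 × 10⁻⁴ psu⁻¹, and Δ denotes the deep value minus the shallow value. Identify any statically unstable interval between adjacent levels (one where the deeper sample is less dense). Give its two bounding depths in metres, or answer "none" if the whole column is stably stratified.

Evaluate Δρ/ρ₀ = −αΔT + βΔS across each adjacent pair:
  33–108 m: −αΔT+βΔS = −(2.1 × 10⁻⁴)(-1.5)+(7.6 × 10⁻⁴)(+1.66) = 1.6 × 10⁻³ → stable
  108–167 m: −αΔT+βΔS = −(2.1 × 10⁻⁴)(+0.3)+(7.6 × 10⁻⁴)(+1.93) = 1.4 × 10⁻³ → stable
  167–208 m: −αΔT+βΔS = −(2.1 × 10⁻⁴)(+3.6)+(7.6 × 10⁻⁴)(-0.39) = -1.1 × 10⁻³ → UNSTABLE
  208–244 m: −αΔT+βΔS = −(2.1 × 10⁻⁴)(-2.7)+(7.6 × 10⁻⁴)(-0.36) = 2.9 × 10⁻⁴ → stable
The 167–208 m interval has Δρ < 0: lighter water underlies denser water.

167–208 m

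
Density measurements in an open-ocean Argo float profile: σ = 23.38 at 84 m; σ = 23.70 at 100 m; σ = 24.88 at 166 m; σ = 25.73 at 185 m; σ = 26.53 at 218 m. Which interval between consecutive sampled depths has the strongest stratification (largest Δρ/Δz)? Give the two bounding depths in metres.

Compute the density gradient over each adjacent pair:
  84–100 m: Δρ/Δz = 0.32/16 = 0.020 kg m⁻⁴
  100–166 m: Δρ/Δz = 1.18/66 = 0.018 kg m⁻⁴
  166–185 m: Δρ/Δz = 0.85/19 = 0.045 kg m⁻⁴
  185–218 m: Δρ/Δz = 0.80/33 = 0.024 kg m⁻⁴
The largest gradient is in the 166–185 m interval — the pycnocline.

166–185 m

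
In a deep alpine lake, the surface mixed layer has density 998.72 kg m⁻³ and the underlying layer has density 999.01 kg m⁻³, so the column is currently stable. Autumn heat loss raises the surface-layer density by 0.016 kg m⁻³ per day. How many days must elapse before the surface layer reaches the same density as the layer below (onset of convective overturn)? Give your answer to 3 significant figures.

18.1 days

Density deficit of the surface layer: 999.01 − 998.72 = 0.29 kg m⁻³.
Required change = 0.29 / 0.016 = 18.1 days.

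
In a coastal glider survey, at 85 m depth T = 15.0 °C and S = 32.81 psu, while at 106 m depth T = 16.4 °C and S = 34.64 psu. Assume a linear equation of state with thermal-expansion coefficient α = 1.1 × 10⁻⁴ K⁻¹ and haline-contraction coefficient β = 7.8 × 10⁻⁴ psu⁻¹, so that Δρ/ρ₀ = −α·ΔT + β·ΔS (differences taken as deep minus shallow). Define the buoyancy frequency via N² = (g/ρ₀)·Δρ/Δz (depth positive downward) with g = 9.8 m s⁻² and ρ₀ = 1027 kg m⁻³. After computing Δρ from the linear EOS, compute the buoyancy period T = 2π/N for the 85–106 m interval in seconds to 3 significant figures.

258 s

ΔT = +1.4 K, ΔS = +1.83 psu (deep − shallow).
Δρ/ρ₀ = −αΔT + βΔS = -1.54 × 10⁻⁴ + 1.4274 × 10⁻³ = 1.2734 × 10⁻³, so Δρ ≈ 1.308 kg m⁻³.
N² = (g/ρ₀)·Δρ/Δz = g·(Δρ/ρ₀)/Δz = 9.8 × 1.2734 × 10⁻³ / 21 = 5.9425 × 10⁻⁴ s⁻².
N = √(5.9425 × 10⁻⁴) = 0.024377 rad s⁻¹ → T = 2π/N = 257.75 s ≈ 258 s.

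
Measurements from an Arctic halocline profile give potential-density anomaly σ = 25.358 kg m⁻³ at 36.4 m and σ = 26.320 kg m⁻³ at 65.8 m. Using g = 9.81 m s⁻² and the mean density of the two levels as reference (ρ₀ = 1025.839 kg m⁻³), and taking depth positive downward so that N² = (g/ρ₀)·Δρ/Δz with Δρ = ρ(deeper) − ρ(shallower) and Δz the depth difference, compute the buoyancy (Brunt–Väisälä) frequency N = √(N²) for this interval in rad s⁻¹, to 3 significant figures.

Δρ = 1026.320 − 1025.358 = 0.962 kg m⁻³ over Δz = 65.8 − 36.4 = 29.4 m.
N² = (9.81/1025.839) × (0.962/29.4) = 3.1291 × 10⁻⁴ s⁻².
N = √(3.1291 × 10⁻⁴) = 0.017689 rad s⁻¹ ≈ 0.0177 rad s⁻¹.
N² > 0, so the interval is statically stable.

0.0177 rad s⁻¹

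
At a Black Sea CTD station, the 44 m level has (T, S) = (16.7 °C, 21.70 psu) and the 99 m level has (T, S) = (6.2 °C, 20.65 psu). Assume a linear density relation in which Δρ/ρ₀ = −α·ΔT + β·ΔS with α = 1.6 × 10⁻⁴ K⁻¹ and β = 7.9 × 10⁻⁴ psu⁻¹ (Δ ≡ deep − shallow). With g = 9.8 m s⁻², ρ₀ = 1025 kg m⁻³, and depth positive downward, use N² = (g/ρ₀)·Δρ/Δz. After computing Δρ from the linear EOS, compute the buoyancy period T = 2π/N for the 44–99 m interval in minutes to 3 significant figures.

ΔT = -10.5 K, ΔS = -1.05 psu (deep − shallow).
Δρ/ρ₀ = −αΔT + βΔS = 1.68 × 10⁻³ − 8.295 × 10⁻⁴ = 8.505 × 10⁻⁴, so Δρ ≈ 0.8718 kg m⁻³.
N² = (g/ρ₀)·Δρ/Δz = g·(Δρ/ρ₀)/Δz = 9.8 × 8.505 × 10⁻⁴ / 55 = 1.5154 × 10⁻⁴ s⁻².
N = √(1.5154 × 10⁻⁴) = 0.012310 rad s⁻¹ → T = 2π/N = 510.41 s = 8.5068 min ≈ 8.51 min.

8.51 min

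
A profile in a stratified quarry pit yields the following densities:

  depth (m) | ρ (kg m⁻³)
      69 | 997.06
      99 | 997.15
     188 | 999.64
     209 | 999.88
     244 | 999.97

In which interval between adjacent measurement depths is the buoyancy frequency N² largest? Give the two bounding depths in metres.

Compute the density gradient over each adjacent pair:
  69–99 m: Δρ/Δz = 0.09/30 = 3.0 × 10⁻³ kg m⁻⁴
  99–188 m: Δρ/Δz = 2.49/89 = 0.028 kg m⁻⁴
  188–209 m: Δρ/Δz = 0.24/21 = 0.011 kg m⁻⁴
  209–244 m: Δρ/Δz = 0.09/35 = 2.6 × 10⁻³ kg m⁻⁴
The largest gradient is in the 99–188 m interval — the pycnocline.

99–188 m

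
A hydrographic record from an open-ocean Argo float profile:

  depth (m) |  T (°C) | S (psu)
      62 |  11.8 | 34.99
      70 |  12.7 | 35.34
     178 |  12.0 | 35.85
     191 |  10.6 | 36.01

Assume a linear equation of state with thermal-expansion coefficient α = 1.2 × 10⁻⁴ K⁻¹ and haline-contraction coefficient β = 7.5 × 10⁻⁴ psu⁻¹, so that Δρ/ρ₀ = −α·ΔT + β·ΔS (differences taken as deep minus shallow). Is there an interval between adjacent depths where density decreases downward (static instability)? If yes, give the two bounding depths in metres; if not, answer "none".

none

Evaluate Δρ/ρ₀ = −αΔT + βΔS across each adjacent pair:
  62–70 m: −αΔT+βΔS = −(1.2 × 10⁻⁴)(+0.9)+(7.5 × 10⁻⁴)(+0.35) = 1.5 × 10⁻⁴ → stable
  70–178 m: −αΔT+βΔS = −(1.2 × 10⁻⁴)(-0.7)+(7.5 × 10⁻⁴)(+0.51) = 4.7 × 10⁻⁴ → stable
  178–191 m: −αΔT+βΔS = −(1.2 × 10⁻⁴)(-1.4)+(7.5 × 10⁻⁴)(+0.16) = 2.9 × 10⁻⁴ → stable
Every interval has Δρ > 0: the column is stably stratified throughout.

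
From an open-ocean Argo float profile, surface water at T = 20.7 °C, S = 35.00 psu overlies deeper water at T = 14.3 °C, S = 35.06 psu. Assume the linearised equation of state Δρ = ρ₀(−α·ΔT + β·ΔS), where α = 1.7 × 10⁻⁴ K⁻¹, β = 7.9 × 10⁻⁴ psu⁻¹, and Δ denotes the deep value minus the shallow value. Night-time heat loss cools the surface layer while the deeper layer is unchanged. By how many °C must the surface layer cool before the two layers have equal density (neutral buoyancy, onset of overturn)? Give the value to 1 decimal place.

Neutral buoyancy requires Δρ = 0, i.e. −α(T_deep − T_surf′) + β(S_deep − S_surf) = 0.
T_surf′ = T_deep − (β/α)·ΔS = 14.3 − (7.9 × 10⁻⁴/1.7 × 10⁻⁴)·(+0.06) = 14.021 °C.
Cooling required: 20.7 − (14.021) = 6.679 °C.

6.7 °C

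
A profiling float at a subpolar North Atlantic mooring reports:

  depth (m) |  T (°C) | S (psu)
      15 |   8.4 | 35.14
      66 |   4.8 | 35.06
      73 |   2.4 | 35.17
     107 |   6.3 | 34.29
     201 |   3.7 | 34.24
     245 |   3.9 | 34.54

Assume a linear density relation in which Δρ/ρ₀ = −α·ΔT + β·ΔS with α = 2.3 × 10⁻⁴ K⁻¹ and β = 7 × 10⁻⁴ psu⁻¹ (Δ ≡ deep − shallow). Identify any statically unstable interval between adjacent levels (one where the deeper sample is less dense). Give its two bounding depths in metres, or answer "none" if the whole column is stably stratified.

Evaluate Δρ/ρ₀ = −αΔT + βΔS across each adjacent pair:
  15–66 m: −αΔT+βΔS = −(2.3 × 10⁻⁴)(-3.6)+(7 × 10⁻⁴)(-0.08) = 7.7 × 10⁻⁴ → stable
  66–73 m: −αΔT+βΔS = −(2.3 × 10⁻⁴)(-2.4)+(7 × 10⁻⁴)(+0.11) = 6.3 × 10⁻⁴ → stable
  73–107 m: −αΔT+βΔS = −(2.3 × 10⁻⁴)(+3.9)+(7 × 10⁻⁴)(-0.88) = -1.5 × 10⁻³ → UNSTABLE
  107–201 m: −αΔT+βΔS = −(2.3 × 10⁻⁴)(-2.6)+(7 × 10⁻⁴)(-0.05) = 5.6 × 10⁻⁴ → stable
  201–245 m: −αΔT+βΔS = −(2.3 × 10⁻⁴)(+0.2)+(7 × 10⁻⁴)(+0.30) = 1.6 × 10⁻⁴ → stable
The 73–107 m interval has Δρ < 0: lighter water underlies denser water.

73–107 m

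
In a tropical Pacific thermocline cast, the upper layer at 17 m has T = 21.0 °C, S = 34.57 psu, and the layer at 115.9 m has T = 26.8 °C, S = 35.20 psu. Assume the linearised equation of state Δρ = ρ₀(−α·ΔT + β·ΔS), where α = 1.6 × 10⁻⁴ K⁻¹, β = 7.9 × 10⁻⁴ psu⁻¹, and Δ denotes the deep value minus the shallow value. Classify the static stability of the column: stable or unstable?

unstable

ΔT = 26.8 − 21.0 = +5.8 K and ΔS = 35.20 − 34.57 = +0.63 psu (deep − shallow).
−αΔT = -9.28 × 10⁻⁴; βΔS = 4.977 × 10⁻⁴; sum Δρ/ρ₀ = -4.303 × 10⁻⁴.
Δρ/ρ₀ < 0, so Δρ < 0: deeper water is lighter → statically unstable; the column would overturn.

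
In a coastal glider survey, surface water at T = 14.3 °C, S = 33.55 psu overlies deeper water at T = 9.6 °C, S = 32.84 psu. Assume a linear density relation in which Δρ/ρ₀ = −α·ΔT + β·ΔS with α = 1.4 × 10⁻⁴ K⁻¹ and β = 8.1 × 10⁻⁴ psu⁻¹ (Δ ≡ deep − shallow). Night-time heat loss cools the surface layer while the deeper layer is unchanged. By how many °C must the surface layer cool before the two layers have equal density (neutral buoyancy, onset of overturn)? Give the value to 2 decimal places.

0.59 °C

Neutral buoyancy requires Δρ = 0, i.e. −α(T_deep − T_surf′) + β(S_deep − S_surf) = 0.
T_surf′ = T_deep − (β/α)·ΔS = 9.6 − (8.1 × 10⁻⁴/1.4 × 10⁻⁴)·(-0.71) = 13.7079 °C.
Cooling required: 14.3 − (13.7079) = 0.5921 °C.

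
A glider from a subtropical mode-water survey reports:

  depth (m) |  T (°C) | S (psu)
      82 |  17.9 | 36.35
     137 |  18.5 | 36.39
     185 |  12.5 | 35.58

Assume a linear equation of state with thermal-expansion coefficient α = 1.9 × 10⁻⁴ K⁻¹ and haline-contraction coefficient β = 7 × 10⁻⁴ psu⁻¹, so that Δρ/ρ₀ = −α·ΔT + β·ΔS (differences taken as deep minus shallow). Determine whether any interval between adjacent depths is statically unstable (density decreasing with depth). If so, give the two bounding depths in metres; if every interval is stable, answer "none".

Evaluate Δρ/ρ₀ = −αΔT + βΔS across each adjacent pair:
  82–137 m: −αΔT+βΔS = −(1.9 × 10⁻⁴)(+0.6)+(7 × 10⁻⁴)(+0.04) = -8.6 × 10⁻⁵ → UNSTABLE
  137–185 m: −αΔT+βΔS = −(1.9 × 10⁻⁴)(-6.0)+(7 × 10⁻⁴)(-0.81) = 5.7 × 10⁻⁴ → stable
The 82–137 m interval has Δρ < 0: lighter water underlies denser water.

82–137 m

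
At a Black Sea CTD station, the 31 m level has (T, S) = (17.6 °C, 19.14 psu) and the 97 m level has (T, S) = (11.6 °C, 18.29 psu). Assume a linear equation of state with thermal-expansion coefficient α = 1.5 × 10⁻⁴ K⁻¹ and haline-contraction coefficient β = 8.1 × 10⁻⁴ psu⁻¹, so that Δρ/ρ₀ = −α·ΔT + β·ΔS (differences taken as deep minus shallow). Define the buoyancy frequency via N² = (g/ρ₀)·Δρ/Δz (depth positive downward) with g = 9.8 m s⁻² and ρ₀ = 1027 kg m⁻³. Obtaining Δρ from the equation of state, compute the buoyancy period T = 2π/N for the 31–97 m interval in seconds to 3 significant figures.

1.12 × 10³ s

ΔT = -6.0 K, ΔS = -0.85 psu (deep − shallow).
Δρ/ρ₀ = −αΔT + βΔS = 9.00 × 10⁻⁴ − 6.885 × 10⁻⁴ = 2.115 × 10⁻⁴, so Δρ ≈ 0.2172 kg m⁻³.
N² = (g/ρ₀)·Δρ/Δz = g·(Δρ/ρ₀)/Δz = 9.8 × 2.115 × 10⁻⁴ / 66 = 3.1405 × 10⁻⁵ s⁻².
N = √(3.1405 × 10⁻⁵) = 5.6040 × 10⁻³ rad s⁻¹ → T = 2π/N = 1.1212 × 10³ s ≈ 1.12 × 10³ s.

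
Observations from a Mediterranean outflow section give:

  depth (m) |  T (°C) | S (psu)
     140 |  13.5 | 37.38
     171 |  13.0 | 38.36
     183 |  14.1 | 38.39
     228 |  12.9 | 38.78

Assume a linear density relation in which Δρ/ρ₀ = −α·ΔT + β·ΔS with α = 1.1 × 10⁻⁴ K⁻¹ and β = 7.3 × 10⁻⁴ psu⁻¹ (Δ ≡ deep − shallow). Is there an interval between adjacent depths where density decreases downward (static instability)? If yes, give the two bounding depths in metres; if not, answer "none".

Evaluate Δρ/ρ₀ = −αΔT + βΔS across each adjacent pair:
  140–171 m: −αΔT+βΔS = −(1.1 × 10⁻⁴)(-0.5)+(7.3 × 10⁻⁴)(+0.98) = 7.7 × 10⁻⁴ → stable
  171–183 m: −αΔT+βΔS = −(1.1 × 10⁻⁴)(+1.1)+(7.3 × 10⁻⁴)(+0.03) = -9.9 × 10⁻⁵ → UNSTABLE
  183–228 m: −αΔT+βΔS = −(1.1 × 10⁻⁴)(-1.2)+(7.3 × 10⁻⁴)(+0.39) = 4.2 × 10⁻⁴ → stable
The 171–183 m interval has Δρ < 0: lighter water underlies denser water.

171–183 m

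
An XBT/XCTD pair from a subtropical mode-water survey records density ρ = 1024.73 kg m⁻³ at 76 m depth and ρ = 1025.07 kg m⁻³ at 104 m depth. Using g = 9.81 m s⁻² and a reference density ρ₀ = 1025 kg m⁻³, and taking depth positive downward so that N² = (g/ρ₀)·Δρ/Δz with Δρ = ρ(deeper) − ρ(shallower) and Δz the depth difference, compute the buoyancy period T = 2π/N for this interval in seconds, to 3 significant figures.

583 s

Δρ = 1025.07 − 1024.73 = 0.34 kg m⁻³ over Δz = 104 − 76 = 28 m.
N² = (9.81/1025) × (0.34/28) = 1.1622 × 10⁻⁴ s⁻².
N = √(1.1622 × 10⁻⁴) = 0.010781 rad s⁻¹, so T = 2π/N = 582.80 s ≈ 583 s.
Since Δρ > 0 the layer is stably stratified.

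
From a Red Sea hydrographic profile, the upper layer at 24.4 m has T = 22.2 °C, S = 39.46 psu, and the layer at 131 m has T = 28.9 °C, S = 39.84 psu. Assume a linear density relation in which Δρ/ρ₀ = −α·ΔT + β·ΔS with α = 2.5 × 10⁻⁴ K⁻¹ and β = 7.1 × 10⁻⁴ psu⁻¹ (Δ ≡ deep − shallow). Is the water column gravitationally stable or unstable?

unstable

ΔT = 28.9 − 22.2 = +6.7 K and ΔS = 39.84 − 39.46 = +0.38 psu (deep − shallow).
−αΔT = -1.675 × 10⁻³; βΔS = 2.698 × 10⁻⁴; sum Δρ/ρ₀ = -1.4052 × 10⁻³.
Δρ/ρ₀ < 0, so Δρ < 0: deeper water is lighter → statically unstable; the column would overturn.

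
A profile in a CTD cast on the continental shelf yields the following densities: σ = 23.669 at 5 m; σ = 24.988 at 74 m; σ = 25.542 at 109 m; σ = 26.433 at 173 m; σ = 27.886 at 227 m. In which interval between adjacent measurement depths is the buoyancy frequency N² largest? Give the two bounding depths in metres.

173–227 m

Compute the density gradient over each adjacent pair:
  5–74 m: Δρ/Δz = 1.319/69 = 0.019 kg m⁻⁴
  74–109 m: Δρ/Δz = 0.554/35 = 0.016 kg m⁻⁴
  109–173 m: Δρ/Δz = 0.891/64 = 0.014 kg m⁻⁴
  173–227 m: Δρ/Δz = 1.453/54 = 0.027 kg m⁻⁴
The largest gradient is in the 173–227 m interval — the pycnocline.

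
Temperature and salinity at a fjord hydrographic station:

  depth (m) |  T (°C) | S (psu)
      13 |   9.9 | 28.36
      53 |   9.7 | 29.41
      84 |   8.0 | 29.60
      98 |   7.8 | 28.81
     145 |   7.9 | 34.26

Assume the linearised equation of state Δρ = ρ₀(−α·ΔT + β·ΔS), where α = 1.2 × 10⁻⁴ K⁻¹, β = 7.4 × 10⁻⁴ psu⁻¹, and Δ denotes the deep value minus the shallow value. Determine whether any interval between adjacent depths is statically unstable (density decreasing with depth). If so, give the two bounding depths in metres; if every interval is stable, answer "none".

Evaluate Δρ/ρ₀ = −αΔT + βΔS across each adjacent pair:
  13–53 m: −αΔT+βΔS = −(1.2 × 10⁻⁴)(-0.2)+(7.4 × 10⁻⁴)(+1.05) = 8.0 × 10⁻⁴ → stable
  53–84 m: −αΔT+βΔS = −(1.2 × 10⁻⁴)(-1.7)+(7.4 × 10⁻⁴)(+0.19) = 3.4 × 10⁻⁴ → stable
  84–98 m: −αΔT+βΔS = −(1.2 × 10⁻⁴)(-0.2)+(7.4 × 10⁻⁴)(-0.79) = -5.6 × 10⁻⁴ → UNSTABLE
  98–145 m: −αΔT+βΔS = −(1.2 × 10⁻⁴)(+0.1)+(7.4 × 10⁻⁴)(+5.45) = 4.0 × 10⁻³ → stable
The 84–98 m interval has Δρ < 0: lighter water underlies denser water.

84–98 m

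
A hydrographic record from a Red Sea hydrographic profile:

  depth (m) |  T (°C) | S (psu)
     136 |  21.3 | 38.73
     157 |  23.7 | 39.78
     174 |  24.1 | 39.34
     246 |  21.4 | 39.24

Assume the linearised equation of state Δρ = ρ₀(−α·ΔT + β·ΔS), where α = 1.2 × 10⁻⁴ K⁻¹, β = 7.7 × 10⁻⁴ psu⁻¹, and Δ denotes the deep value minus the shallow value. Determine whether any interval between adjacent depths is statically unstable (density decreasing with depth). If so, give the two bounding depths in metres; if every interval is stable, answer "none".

Evaluate Δρ/ρ₀ = −αΔT + βΔS across each adjacent pair:
  136–157 m: −αΔT+βΔS = −(1.2 × 10⁻⁴)(+2.4)+(7.7 × 10⁻⁴)(+1.05) = 5.2 × 10⁻⁴ → stable
  157–174 m: −αΔT+βΔS = −(1.2 × 10⁻⁴)(+0.4)+(7.7 × 10⁻⁴)(-0.44) = -3.9 × 10⁻⁴ → UNSTABLE
  174–246 m: −αΔT+βΔS = −(1.2 × 10⁻⁴)(-2.7)+(7.7 × 10⁻⁴)(-0.10) = 2.5 × 10⁻⁴ → stable
The 157–174 m interval has Δρ < 0: lighter water underlies denser water.

157–174 m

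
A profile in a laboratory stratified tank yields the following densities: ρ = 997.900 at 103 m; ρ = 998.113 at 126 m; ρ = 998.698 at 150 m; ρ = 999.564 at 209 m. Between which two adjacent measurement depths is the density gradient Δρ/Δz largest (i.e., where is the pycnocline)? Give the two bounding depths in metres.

Compute the density gradient over each adjacent pair:
  103–126 m: Δρ/Δz = 0.213/23 = 9.3 × 10⁻³ kg m⁻⁴
  126–150 m: Δρ/Δz = 0.585/24 = 0.024 kg m⁻⁴
  150–209 m: Δρ/Δz = 0.866/59 = 0.015 kg m⁻⁴
The largest gradient is in the 126–150 m interval — the pycnocline.

126–150 m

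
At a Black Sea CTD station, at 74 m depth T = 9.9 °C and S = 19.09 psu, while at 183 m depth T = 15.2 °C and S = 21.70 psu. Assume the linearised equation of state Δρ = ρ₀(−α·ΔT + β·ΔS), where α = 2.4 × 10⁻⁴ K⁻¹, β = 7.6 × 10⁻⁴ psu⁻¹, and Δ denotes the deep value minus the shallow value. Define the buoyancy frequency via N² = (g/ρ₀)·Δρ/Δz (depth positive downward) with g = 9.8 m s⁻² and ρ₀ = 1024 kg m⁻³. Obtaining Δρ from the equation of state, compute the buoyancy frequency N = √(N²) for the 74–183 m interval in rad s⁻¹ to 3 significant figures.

ΔT = +5.3 K, ΔS = +2.61 psu (deep − shallow).
Δρ/ρ₀ = −αΔT + βΔS = -1.272 × 10⁻³ + 1.9836 × 10⁻³ = 7.116 × 10⁻⁴, so Δρ ≈ 0.7287 kg m⁻³.
N² = (g/ρ₀)·Δρ/Δz = g·(Δρ/ρ₀)/Δz = 9.8 × 7.116 × 10⁻⁴ / 109 = 6.3979 × 10⁻⁵ s⁻².
N = √(6.3979 × 10⁻⁵) = 7.9987 × 10⁻³ rad s⁻¹ ≈ 8.00 × 10⁻³ rad s⁻¹.

8.00 × 10⁻³ rad s⁻¹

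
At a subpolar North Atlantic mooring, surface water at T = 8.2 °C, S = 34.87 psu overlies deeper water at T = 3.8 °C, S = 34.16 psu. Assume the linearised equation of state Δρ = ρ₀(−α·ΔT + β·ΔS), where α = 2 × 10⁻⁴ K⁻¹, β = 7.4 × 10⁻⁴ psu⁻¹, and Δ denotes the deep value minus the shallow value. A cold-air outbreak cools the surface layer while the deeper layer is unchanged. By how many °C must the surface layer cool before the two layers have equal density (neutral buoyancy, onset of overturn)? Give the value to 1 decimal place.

Neutral buoyancy requires Δρ = 0, i.e. −α(T_deep − T_surf′) + β(S_deep − S_surf) = 0.
T_surf′ = T_deep − (β/α)·ΔS = 3.8 − (7.4 × 10⁻⁴/2 × 10⁻⁴)·(-0.71) = 6.427 °C.
Cooling required: 8.2 − (6.427) = 1.773 °C.

1.8 °C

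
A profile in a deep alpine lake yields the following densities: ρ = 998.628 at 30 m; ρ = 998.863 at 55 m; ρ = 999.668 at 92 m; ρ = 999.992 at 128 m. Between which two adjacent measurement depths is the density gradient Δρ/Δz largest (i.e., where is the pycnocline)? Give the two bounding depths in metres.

Compute the density gradient over each adjacent pair:
  30–55 m: Δρ/Δz = 0.235/25 = 9.4 × 10⁻³ kg m⁻⁴
  55–92 m: Δρ/Δz = 0.805/37 = 0.022 kg m⁻⁴
  92–128 m: Δρ/Δz = 0.324/36 = 9.0 × 10⁻³ kg m⁻⁴
The largest gradient is in the 55–92 m interval — the pycnocline.

55–92 m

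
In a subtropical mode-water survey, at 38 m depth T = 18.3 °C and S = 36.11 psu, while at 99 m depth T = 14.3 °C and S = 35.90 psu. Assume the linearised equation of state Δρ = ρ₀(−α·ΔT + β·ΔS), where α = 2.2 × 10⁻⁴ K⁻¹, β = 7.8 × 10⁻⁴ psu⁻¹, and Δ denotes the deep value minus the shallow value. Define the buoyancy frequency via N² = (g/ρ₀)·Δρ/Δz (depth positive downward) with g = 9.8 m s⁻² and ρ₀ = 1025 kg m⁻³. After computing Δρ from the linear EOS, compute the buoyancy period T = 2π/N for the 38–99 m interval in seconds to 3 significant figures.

ΔT = -4.0 K, ΔS = -0.21 psu (deep − shallow).
Δρ/ρ₀ = −αΔT + βΔS = 8.80 × 10⁻⁴ − 1.638 × 10⁻⁴ = 7.162 × 10⁻⁴, so Δρ ≈ 0.7341 kg m⁻³.
N² = (g/ρ₀)·Δρ/Δz = g·(Δρ/ρ₀)/Δz = 9.8 × 7.162 × 10⁻⁴ / 61 = 1.1506 × 10⁻⁴ s⁻².
N = √(1.1506 × 10⁻⁴) = 0.010727 rad s⁻¹ → T = 2π/N = 585.74 s ≈ 586 s.

586 s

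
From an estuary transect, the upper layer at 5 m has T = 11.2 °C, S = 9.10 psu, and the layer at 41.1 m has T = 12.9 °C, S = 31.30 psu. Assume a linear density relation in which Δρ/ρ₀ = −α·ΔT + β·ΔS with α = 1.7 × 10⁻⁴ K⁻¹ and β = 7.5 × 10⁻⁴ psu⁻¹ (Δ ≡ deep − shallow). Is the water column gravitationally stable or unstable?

ΔT = 12.9 − 11.2 = +1.7 K and ΔS = 31.30 − 9.10 = +22.20 psu (deep − shallow).
−αΔT = -2.89 × 10⁻⁴; βΔS = 0.01665; sum Δρ/ρ₀ = 0.016361.
Δρ/ρ₀ > 0, so Δρ > 0: deeper water is denser → statically stable.

stable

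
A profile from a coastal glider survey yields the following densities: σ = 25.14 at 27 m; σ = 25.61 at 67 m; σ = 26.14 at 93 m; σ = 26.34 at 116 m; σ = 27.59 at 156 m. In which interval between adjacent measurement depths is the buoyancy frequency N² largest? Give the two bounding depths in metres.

Compute the density gradient over each adjacent pair:
  27–67 m: Δρ/Δz = 0.47/40 = 0.012 kg m⁻⁴
  67–93 m: Δρ/Δz = 0.53/26 = 0.020 kg m⁻⁴
  93–116 m: Δρ/Δz = 0.20/23 = 8.7 × 10⁻³ kg m⁻⁴
  116–156 m: Δρ/Δz = 1.25/40 = 0.031 kg m⁻⁴
The largest gradient is in the 116–156 m interval — the pycnocline.

116–156 m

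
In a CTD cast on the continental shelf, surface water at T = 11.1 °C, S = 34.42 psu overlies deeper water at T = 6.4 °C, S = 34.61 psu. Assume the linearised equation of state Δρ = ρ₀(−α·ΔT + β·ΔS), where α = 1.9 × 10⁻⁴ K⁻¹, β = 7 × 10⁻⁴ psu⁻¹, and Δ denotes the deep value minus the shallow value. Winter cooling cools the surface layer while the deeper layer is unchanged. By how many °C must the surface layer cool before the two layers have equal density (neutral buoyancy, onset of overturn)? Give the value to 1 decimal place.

5.4 °C

Neutral buoyancy requires Δρ = 0, i.e. −α(T_deep − T_surf′) + β(S_deep − S_surf) = 0.
T_surf′ = T_deep − (β/α)·ΔS = 6.4 − (7 × 10⁻⁴/1.9 × 10⁻⁴)·(+0.19) = 5.700 °C.
Cooling required: 11.1 − (5.700) = 5.400 °C.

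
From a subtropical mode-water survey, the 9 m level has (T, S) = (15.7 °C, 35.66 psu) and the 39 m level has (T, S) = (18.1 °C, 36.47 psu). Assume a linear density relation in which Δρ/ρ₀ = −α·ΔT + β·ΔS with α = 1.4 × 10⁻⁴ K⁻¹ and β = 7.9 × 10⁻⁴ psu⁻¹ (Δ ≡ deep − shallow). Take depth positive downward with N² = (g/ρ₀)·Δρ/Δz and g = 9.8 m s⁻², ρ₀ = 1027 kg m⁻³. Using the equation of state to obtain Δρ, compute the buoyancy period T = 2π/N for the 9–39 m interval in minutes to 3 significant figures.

ΔT = +2.4 K, ΔS = +0.81 psu (deep − shallow).
Δρ/ρ₀ = −αΔT + βΔS = -3.36 × 10⁻⁴ + 6.399 × 10⁻⁴ = 3.039 × 10⁻⁴, so Δρ ≈ 0.3121 kg m⁻³.
N² = (g/ρ₀)·Δρ/Δz = g·(Δρ/ρ₀)/Δz = 9.8 × 3.039 × 10⁻⁴ / 30 = 9.9274 × 10⁻⁵ s⁻².
N = √(9.9274 × 10⁻⁵) = 9.9636 × 10⁻³ rad s⁻¹ → T = 2π/N = 630.61 s = 10.510 min ≈ 10.5 min.

10.5 min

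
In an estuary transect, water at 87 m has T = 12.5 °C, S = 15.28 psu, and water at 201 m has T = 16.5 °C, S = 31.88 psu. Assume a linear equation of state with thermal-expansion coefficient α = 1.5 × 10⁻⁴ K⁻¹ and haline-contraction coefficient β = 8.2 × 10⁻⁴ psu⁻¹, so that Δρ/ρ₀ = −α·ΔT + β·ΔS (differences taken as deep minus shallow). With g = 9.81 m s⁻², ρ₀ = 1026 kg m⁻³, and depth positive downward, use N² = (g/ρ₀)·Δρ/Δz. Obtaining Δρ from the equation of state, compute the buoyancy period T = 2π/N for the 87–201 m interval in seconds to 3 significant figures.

ΔT = +4.0 K, ΔS = +16.60 psu (deep − shallow).
Δρ/ρ₀ = −αΔT + βΔS = -6.00 × 10⁻⁴ + 0.013612 = 0.013012, so Δρ ≈ 13.35 kg m⁻³.
N² = (g/ρ₀)·Δρ/Δz = g·(Δρ/ρ₀)/Δz = 9.81 × 0.013012 / 114 = 1.1197 × 10⁻³ s⁻².
N = √(1.1197 × 10⁻³) = 0.033462 rad s⁻¹ → T = 2π/N = 187.77 s ≈ 188 s.

188 s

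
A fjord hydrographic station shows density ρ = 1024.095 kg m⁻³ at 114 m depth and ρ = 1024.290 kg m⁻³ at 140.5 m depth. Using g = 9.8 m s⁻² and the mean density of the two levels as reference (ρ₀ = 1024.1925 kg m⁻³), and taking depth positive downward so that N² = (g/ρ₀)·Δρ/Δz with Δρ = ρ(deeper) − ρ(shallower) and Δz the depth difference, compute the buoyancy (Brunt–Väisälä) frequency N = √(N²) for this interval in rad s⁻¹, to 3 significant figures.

8.39 × 10⁻³ rad s⁻¹

Δρ = 1024.290 − 1024.095 = 0.195 kg m⁻³ over Δz = 140.5 − 114 = 26.5 m.
N² = (9.8/1024.1925) × (0.195/26.5) = 7.0410 × 10⁻⁵ s⁻².
N = √(7.0410 × 10⁻⁵) = 8.3911 × 10⁻³ rad s⁻¹ ≈ 8.39 × 10⁻³ rad s⁻¹.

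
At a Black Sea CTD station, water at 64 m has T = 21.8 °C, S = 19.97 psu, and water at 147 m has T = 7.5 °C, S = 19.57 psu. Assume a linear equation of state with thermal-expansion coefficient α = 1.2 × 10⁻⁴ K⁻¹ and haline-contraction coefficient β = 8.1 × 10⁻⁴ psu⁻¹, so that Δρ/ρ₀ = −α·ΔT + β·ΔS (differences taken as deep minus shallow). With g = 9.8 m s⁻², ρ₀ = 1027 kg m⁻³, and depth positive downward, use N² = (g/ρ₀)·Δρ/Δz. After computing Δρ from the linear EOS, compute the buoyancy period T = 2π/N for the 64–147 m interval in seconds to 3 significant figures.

ΔT = -14.3 K, ΔS = -0.40 psu (deep − shallow).
Δρ/ρ₀ = −αΔT + βΔS = 1.716 × 10⁻³ − 3.24 × 10⁻⁴ = 1.392 × 10⁻³, so Δρ ≈ 1.430 kg m⁻³.
N² = (g/ρ₀)·Δρ/Δz = g·(Δρ/ρ₀)/Δz = 9.8 × 1.392 × 10⁻³ / 83 = 1.6436 × 10⁻⁴ s⁻².
N = √(1.6436 × 10⁻⁴) = 0.012820 rad s⁻¹ → T = 2π/N = 490.11 s ≈ 490 s.

490 s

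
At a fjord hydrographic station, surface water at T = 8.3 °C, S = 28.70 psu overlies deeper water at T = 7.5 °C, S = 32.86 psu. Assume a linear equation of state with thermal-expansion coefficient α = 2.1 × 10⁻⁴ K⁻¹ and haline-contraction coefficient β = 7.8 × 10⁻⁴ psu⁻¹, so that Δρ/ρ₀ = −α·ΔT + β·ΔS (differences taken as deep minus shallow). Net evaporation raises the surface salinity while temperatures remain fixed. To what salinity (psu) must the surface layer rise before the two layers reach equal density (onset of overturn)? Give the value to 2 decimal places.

Neutral buoyancy requires −α(T_deep − T_surf) + β(S_deep − S_surf′) = 0.
S_surf′ = S_deep − (α/β)·ΔT = 32.86 − (2.1 × 10⁻⁴/7.8 × 10⁻⁴)·(-0.8) = 33.0754 psu.
Increase required: 33.0754 − 28.70 = 4.3754 psu.

33.08 psu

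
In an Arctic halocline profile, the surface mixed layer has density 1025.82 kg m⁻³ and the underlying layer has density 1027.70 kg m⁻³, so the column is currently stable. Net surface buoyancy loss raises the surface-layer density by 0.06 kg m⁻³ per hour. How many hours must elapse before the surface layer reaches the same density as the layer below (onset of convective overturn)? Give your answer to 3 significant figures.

31.3 hours

Density deficit of the surface layer: 1027.70 − 1025.82 = 1.88 kg m⁻³.
Required change = 1.88 / 0.06 = 31.3 hours.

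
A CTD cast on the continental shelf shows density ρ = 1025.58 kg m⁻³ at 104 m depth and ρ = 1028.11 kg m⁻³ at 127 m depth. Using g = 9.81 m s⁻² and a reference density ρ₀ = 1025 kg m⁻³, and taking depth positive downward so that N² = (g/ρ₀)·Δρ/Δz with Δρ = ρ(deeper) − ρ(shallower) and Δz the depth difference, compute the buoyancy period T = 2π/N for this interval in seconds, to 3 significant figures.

194 s

Δρ = 1028.11 − 1025.58 = 2.53 kg m⁻³ over Δz = 127 − 104 = 23 m.
N² = (9.81/1025) × (2.53/23) = 1.0528 × 10⁻³ s⁻².
N = √(1.0528 × 10⁻³) = 0.032447 rad s⁻¹, so T = 2π/N = 193.64 s ≈ 194 s.
A positive N² confirms static stability across the interval.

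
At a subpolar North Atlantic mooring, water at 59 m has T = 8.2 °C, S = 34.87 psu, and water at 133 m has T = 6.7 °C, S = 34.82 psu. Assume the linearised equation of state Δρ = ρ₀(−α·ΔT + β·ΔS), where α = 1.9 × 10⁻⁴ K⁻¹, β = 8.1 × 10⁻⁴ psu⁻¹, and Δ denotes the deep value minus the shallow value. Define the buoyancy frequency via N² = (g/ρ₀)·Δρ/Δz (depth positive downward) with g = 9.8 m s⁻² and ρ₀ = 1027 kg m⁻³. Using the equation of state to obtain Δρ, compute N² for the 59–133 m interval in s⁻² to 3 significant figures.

ΔT = -1.5 K, ΔS = -0.05 psu (deep − shallow).
Δρ/ρ₀ = −αΔT + βΔS = 2.85 × 10⁻⁴ − 4.05 × 10⁻⁵ = 2.445 × 10⁻⁴, so Δρ ≈ 0.2511 kg m⁻³.
N² = (g/ρ₀)·Δρ/Δz = g·(Δρ/ρ₀)/Δz = 9.8 × 2.445 × 10⁻⁴ / 74 = 3.2380 × 10⁻⁵ s⁻² ≈ 3.24 × 10⁻⁵ s⁻².

3.24 × 10⁻⁵ s⁻²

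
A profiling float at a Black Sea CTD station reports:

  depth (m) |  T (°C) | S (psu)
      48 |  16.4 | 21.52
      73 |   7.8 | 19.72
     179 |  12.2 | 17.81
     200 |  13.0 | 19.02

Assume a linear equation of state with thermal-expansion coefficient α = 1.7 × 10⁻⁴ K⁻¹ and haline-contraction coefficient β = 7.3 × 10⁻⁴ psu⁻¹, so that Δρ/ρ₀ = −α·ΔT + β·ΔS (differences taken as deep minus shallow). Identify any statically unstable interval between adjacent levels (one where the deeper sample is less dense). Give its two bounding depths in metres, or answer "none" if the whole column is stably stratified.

73–179 m

Evaluate Δρ/ρ₀ = −αΔT + βΔS across each adjacent pair:
  48–73 m: −αΔT+βΔS = −(1.7 × 10⁻⁴)(-8.6)+(7.3 × 10⁻⁴)(-1.80) = 1.5 × 10⁻⁴ → stable
  73–179 m: −αΔT+βΔS = −(1.7 × 10⁻⁴)(+4.4)+(7.3 × 10⁻⁴)(-1.91) = -2.1 × 10⁻³ → UNSTABLE
  179–200 m: −αΔT+βΔS = −(1.7 × 10⁻⁴)(+0.8)+(7.3 × 10⁻⁴)(+1.21) = 7.5 × 10⁻⁴ → stable
The 73–179 m interval has Δρ < 0: lighter water underlies denser water.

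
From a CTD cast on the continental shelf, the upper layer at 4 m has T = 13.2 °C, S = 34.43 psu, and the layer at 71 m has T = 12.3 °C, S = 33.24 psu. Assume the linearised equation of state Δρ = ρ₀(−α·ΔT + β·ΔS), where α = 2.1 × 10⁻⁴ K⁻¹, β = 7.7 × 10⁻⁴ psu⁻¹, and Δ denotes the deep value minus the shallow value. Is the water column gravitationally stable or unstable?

unstable

ΔT = 12.3 − 13.2 = -0.9 K and ΔS = 33.24 − 34.43 = -1.19 psu (deep − shallow).
−αΔT = 1.89 × 10⁻⁴; βΔS = -9.163 × 10⁻⁴; sum Δρ/ρ₀ = -7.273 × 10⁻⁴.
Δρ/ρ₀ < 0, so Δρ < 0: deeper water is lighter → statically unstable; the column would overturn.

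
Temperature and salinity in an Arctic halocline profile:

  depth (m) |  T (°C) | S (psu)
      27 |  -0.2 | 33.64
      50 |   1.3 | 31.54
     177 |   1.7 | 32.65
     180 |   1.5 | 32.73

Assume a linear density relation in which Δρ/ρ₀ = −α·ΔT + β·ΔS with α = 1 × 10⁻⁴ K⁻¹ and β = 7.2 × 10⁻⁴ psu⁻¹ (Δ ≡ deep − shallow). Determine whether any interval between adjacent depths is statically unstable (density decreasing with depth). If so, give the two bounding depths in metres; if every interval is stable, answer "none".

Evaluate Δρ/ρ₀ = −αΔT + βΔS across each adjacent pair:
  27–50 m: −αΔT+βΔS = −(1 × 10⁻⁴)(+1.5)+(7.2 × 10⁻⁴)(-2.10) = -1.7 × 10⁻³ → UNSTABLE
  50–177 m: −αΔT+βΔS = −(1 × 10⁻⁴)(+0.4)+(7.2 × 10⁻⁴)(+1.11) = 7.6 × 10⁻⁴ → stable
  177–180 m: −αΔT+βΔS = −(1 × 10⁻⁴)(-0.2)+(7.2 × 10⁻⁴)(+0.08) = 7.8 × 10⁻⁵ → stable
The 27–50 m interval has Δρ < 0: lighter water underlies denser water.

27–50 m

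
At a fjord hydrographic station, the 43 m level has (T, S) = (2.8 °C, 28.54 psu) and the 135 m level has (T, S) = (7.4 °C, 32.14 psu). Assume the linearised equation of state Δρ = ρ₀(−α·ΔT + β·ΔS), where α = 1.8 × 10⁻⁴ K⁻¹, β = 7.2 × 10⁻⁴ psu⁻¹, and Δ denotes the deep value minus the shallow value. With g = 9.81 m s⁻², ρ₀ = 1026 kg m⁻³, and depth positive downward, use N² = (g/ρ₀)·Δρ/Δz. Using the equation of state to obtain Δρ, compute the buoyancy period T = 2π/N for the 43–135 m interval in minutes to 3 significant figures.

7.64 min

ΔT = +4.6 K, ΔS = +3.60 psu (deep − shallow).
Δρ/ρ₀ = −αΔT + βΔS = -8.28 × 10⁻⁴ + 2.592 × 10⁻³ = 1.764 × 10⁻³, so Δρ ≈ 1.810 kg m⁻³.
N² = (g/ρ₀)·Δρ/Δz = g·(Δρ/ρ₀)/Δz = 9.81 × 1.764 × 10⁻³ / 92 = 1.8810 × 10⁻⁴ s⁻².
N = √(1.8810 × 10⁻⁴) = 0.013715 rad s⁻¹ → T = 2π/N = 458.13 s = 7.6355 min ≈ 7.64 min.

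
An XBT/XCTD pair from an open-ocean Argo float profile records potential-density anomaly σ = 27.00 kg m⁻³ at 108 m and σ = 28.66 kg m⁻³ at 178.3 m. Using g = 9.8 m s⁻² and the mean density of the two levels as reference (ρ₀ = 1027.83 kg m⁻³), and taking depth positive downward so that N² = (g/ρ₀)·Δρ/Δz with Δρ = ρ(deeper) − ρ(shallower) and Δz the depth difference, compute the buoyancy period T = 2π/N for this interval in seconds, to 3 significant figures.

Δρ = 1028.66 − 1027.00 = 1.66 kg m⁻³ over Δz = 178.3 − 108 = 70.3 m.
N² = (9.8/1027.83) × (1.66/70.3) = 2.2514 × 10⁻⁴ s⁻².
N = √(2.2514 × 10⁻⁴) = 0.015005 rad s⁻¹, so T = 2π/N = 418.74 s ≈ 419 s.

419 s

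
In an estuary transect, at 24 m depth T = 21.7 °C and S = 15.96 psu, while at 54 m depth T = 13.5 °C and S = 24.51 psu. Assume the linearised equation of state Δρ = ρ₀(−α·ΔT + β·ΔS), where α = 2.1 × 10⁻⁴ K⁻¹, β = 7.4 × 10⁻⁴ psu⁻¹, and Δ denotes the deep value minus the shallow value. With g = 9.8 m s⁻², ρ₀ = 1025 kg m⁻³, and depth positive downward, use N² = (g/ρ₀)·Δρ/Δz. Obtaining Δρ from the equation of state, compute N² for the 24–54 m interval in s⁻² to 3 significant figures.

ΔT = -8.2 K, ΔS = +8.55 psu (deep − shallow).
Δρ/ρ₀ = −αΔT + βΔS = 1.722 × 10⁻³ + 6.327 × 10⁻³ = 8.049 × 10⁻³, so Δρ ≈ 8.250 kg m⁻³.
N² = (g/ρ₀)·Δρ/Δz = g·(Δρ/ρ₀)/Δz = 9.8 × 8.049 × 10⁻³ / 30 = 2.6293 × 10⁻³ s⁻² ≈ 2.63 × 10⁻³ s⁻².

2.63 × 10⁻³ s⁻²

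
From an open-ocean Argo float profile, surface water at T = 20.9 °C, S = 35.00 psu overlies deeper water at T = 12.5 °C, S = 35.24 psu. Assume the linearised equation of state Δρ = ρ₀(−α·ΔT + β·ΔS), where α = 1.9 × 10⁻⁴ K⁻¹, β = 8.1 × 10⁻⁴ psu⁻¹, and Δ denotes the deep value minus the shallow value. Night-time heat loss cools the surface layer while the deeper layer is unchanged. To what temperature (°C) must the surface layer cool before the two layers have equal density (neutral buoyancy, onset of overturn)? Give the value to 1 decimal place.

11.5 °C

Neutral buoyancy requires Δρ = 0, i.e. −α(T_deep − T_surf′) + β(S_deep − S_surf) = 0.
T_surf′ = T_deep − (β/α)·ΔS = 12.5 − (8.1 × 10⁻⁴/1.9 × 10⁻⁴)·(+0.24) = 11.477 °C.
Cooling required: 20.9 − (11.477) = 9.423 °C.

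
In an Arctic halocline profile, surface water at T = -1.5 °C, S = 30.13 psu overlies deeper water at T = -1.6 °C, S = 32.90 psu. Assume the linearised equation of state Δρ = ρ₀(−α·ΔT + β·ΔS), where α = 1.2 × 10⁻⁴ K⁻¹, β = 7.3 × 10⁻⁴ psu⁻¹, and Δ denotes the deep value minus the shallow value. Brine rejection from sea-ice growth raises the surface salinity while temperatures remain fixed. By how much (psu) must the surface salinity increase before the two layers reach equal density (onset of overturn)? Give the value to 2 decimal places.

Neutral buoyancy requires −α(T_deep − T_surf) + β(S_deep − S_surf′) = 0.
S_surf′ = S_deep − (α/β)·ΔT = 32.90 − (1.2 × 10⁻⁴/7.3 × 10⁻⁴)·(-0.1) = 32.9164 psu.
Increase required: 32.9164 − 30.13 = 2.7864 psu.

2.79 psu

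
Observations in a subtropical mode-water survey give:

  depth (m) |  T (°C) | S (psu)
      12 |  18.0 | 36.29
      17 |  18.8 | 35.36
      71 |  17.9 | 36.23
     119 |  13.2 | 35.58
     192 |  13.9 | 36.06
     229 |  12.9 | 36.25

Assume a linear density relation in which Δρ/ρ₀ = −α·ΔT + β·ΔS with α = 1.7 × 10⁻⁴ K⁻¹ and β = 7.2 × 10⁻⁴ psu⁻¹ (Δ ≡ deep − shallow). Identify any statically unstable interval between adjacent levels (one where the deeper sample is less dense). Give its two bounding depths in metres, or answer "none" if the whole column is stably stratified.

12–17 m

Evaluate Δρ/ρ₀ = −αΔT + βΔS across each adjacent pair:
  12–17 m: −αΔT+βΔS = −(1.7 × 10⁻⁴)(+0.8)+(7.2 × 10⁻⁴)(-0.93) = -8.1 × 10⁻⁴ → UNSTABLE
  17–71 m: −αΔT+βΔS = −(1.7 × 10⁻⁴)(-0.9)+(7.2 × 10⁻⁴)(+0.87) = 7.8 × 10⁻⁴ → stable
  71–119 m: −αΔT+βΔS = −(1.7 × 10⁻⁴)(-4.7)+(7.2 × 10⁻⁴)(-0.65) = 3.3 × 10⁻⁴ → stable
  119–192 m: −αΔT+βΔS = −(1.7 × 10⁻⁴)(+0.7)+(7.2 × 10⁻⁴)(+0.48) = 2.3 × 10⁻⁴ → stable
  192–229 m: −αΔT+βΔS = −(1.7 × 10⁻⁴)(-1.0)+(7.2 × 10⁻⁴)(+0.19) = 3.1 × 10⁻⁴ → stable
The 12–17 m interval has Δρ < 0: lighter water underlies denser water.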